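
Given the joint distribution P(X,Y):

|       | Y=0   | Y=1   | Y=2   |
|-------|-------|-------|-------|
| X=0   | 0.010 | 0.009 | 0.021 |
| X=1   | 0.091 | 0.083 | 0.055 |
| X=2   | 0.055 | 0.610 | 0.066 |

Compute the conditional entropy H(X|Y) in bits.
0.8351 bits

H(X|Y) = H(X,Y) - H(Y)

H(X,Y) = -Σ_{x,y} P(x,y) log₂ P(x,y). Per-cell terms -P(x,y)·log₂P(x,y):
  X=0: 0.066439, 0.061163, 0.117043
  X=1: 0.314677, 0.298032, 0.230143
  X=2: 0.230143, 0.435002, 0.258812
Sum of the 9 terms: H(X,Y) = 2.01145 bits

Marginal of Y (column sums):
  P(Y=0) = 0.010 + 0.091 + 0.055 = 0.156
  P(Y=1) = 0.009 + 0.083 + 0.610 = 0.702
  P(Y=2) = 0.021 + 0.055 + 0.066 = 0.142
H(Y) = -[0.156·log₂(0.156) + 0.702·log₂(0.702) + 0.142·log₂(0.142)]
  = 0.418140 + 0.358341 + 0.399877 = 1.17636 bits

H(X|Y) = H(X,Y) - H(Y) = 2.01145 - 1.17636 = 0.8351 bits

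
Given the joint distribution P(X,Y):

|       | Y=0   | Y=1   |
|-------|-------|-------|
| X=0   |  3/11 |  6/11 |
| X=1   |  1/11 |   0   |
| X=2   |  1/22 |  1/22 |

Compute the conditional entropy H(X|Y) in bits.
0.7321 bits

H(X|Y) = H(X,Y) - H(Y)

H(X,Y) = -Σ_{x,y} P(x,y) log₂ P(x,y). Per-cell terms -P(x,y)·log₂P(x,y):
  X=0: 0.5112, 0.4770
  X=1: 0.3145, 0.0000
  X=2: 0.2027, 0.2027
  (cells with P = 0 contribute 0)
Sum of the 6 terms: H(X,Y) = 1.7081 bits

Marginal of Y (column sums):
  P(Y=0) = 3/11 + 1/11 + 1/22 = 9/22
  P(Y=1) = 6/11 + 0 + 1/22 = 13/22
H(Y) = -[(9/22)·log₂(9/22) + (13/22)·log₂(13/22)]
  = 0.5275 + 0.4485 = 0.9760 bits

H(X|Y) = H(X,Y) - H(Y) = 1.7081 - 0.9760 = 0.7321 bits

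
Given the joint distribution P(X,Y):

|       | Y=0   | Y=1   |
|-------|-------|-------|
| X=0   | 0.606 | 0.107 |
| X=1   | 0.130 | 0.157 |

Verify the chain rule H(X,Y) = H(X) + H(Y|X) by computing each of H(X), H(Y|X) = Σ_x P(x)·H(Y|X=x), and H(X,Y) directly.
H(X) = 0.8648 bits, H(Y|X) = 0.7201 bits, H(X,Y) = 1.5849 bits

Marginal of X (row sums):
  P(X=0) = 0.606 + 0.107 = 0.713
  P(X=1) = 0.130 + 0.157 = 0.287
H(X) = -[0.713·log₂(0.713) + 0.287·log₂(0.287)]
  = 0.34796 + 0.51685 = 0.8648 bits

H(Y|X) = Σ_x P(x)·H(Y|X=x):
  X=0: P(X=0) = 0.713, P(Y|X=0) = (606/713, 107/713) → H(Y|X=0) = 0.61002
  X=1: P(X=1) = 0.287, P(Y|X=1) = (130/287, 157/287) → H(Y|X=1) = 0.99361
H(Y|X) = 0.713·0.61002 + 0.287·0.99361 = 0.7201 bits

H(X,Y) = -Σ_{x,y} P(x,y) log₂ P(x,y). Per-cell terms -P(x,y)·log₂P(x,y):
  X=0: 0.43790, 0.34500
  X=1: 0.38264, 0.41937
Sum of the 4 terms: H(X,Y) = 1.5849 bits

Chain rule check:
  H(X) + H(Y|X) = 0.8648 + 0.7201 = 1.5849 bits
  H(X,Y) = 1.5849 bits
✓ Chain rule verified.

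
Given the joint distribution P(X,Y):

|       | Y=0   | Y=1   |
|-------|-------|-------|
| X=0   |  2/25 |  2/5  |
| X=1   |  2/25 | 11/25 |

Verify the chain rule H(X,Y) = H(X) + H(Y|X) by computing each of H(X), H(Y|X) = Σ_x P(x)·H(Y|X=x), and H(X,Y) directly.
H(X) = 0.9988 bits, H(Y|X) = 0.6341 bits, H(X,Y) = 1.6329 bits

Marginal of X (row sums):
  P(X=0) = 2/25 + 2/5 = 12/25
  P(X=1) = 2/25 + 11/25 = 13/25
H(X) = -[(12/25)·log₂(12/25) + (13/25)·log₂(13/25)]
  = 0.508269 + 0.490577 = 0.9988 bits

H(Y|X) = Σ_x P(x)·H(Y|X=x):
  X=0: P(X=0) = 12/25, P(Y|X=0) = (1/6, 5/6) → H(Y|X=0) = 0.650022
  X=1: P(X=1) = 13/25, P(Y|X=1) = (2/13, 11/13) → H(Y|X=1) = 0.619382
H(Y|X) = (12/25)·0.650022 + (13/25)·0.619382 = 0.6341 bits

H(X,Y) = -Σ_{x,y} P(x,y) log₂ P(x,y). Per-cell terms -P(x,y)·log₂P(x,y):
  X=0: 0.291508, 0.528771
  X=1: 0.291508, 0.521147
Sum of the 4 terms: H(X,Y) = 1.6329 bits

Chain rule check:
  H(X) + H(Y|X) = 0.9988 + 0.6341 = 1.6329 bits
  H(X,Y) = 1.6329 bits
✓ Chain rule verified.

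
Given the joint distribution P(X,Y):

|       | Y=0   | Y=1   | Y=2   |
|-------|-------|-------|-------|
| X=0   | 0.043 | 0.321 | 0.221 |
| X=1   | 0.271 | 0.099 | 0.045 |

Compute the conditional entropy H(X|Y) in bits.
0.6863 bits

H(X|Y) = H(X,Y) - H(Y)

H(X,Y) = -Σ_{x,y} P(x,y) log₂ P(x,y). Per-cell terms -P(x,y)·log₂P(x,y):
  X=0: 0.19519934, 0.52623289, 0.48131186
  X=1: 0.51046515, 0.33030634, 0.20132690
Sum of the 6 terms: H(X,Y) = 2.2448425 bits

Marginal of Y (column sums):
  P(Y=0) = 0.043 + 0.271 = 0.314
  P(Y=1) = 0.321 + 0.099 = 0.420
  P(Y=2) = 0.221 + 0.045 = 0.266
H(Y) = -[0.314·log₂(0.314) + 0.420·log₂(0.420) + 0.266·log₂(0.266)]
  = 0.52474535 + 0.52564628 + 0.50819349 = 1.5585851 bits

H(X|Y) = H(X,Y) - H(Y) = 2.2448425 - 1.5585851 = 0.6863 bits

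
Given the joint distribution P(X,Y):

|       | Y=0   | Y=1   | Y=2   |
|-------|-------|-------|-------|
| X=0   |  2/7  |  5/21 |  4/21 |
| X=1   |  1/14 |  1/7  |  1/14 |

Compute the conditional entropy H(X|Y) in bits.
0.8428 bits

H(X|Y) = H(X,Y) - H(Y)

H(X,Y) = -Σ_{x,y} P(x,y) log₂ P(x,y). Per-cell terms -P(x,y)·log₂P(x,y):
  X=0: 0.516387, 0.492950, 0.455680
  X=1: 0.271954, 0.401051, 0.271954
Sum of the 6 terms: H(X,Y) = 2.40998 bits

Marginal of Y (column sums):
  P(Y=0) = 2/7 + 1/14 = 5/14
  P(Y=1) = 5/21 + 1/7 = 8/21
  P(Y=2) = 4/21 + 1/14 = 11/42
H(Y) = -[(5/14)·log₂(5/14) + (8/21)·log₂(8/21) + (11/42)·log₂(11/42)]
  = 0.530510 + 0.530407 + 0.506232 = 1.56715 bits

H(X|Y) = H(X,Y) - H(Y) = 2.40998 - 1.56715 = 0.8428 bits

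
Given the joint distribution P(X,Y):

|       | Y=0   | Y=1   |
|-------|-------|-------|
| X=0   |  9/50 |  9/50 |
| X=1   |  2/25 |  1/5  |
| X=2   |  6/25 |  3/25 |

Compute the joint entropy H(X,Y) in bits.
2.5077 bits

H(X,Y) = -Σ_{x,y} P(x,y) log₂ P(x,y). Per-cell terms -P(x,y)·log₂P(x,y):
  X=0: 0.4453, 0.4453
  X=1: 0.2915, 0.4644
  X=2: 0.4941, 0.3671
Sum of the 6 terms: H(X,Y) = 2.5077 bits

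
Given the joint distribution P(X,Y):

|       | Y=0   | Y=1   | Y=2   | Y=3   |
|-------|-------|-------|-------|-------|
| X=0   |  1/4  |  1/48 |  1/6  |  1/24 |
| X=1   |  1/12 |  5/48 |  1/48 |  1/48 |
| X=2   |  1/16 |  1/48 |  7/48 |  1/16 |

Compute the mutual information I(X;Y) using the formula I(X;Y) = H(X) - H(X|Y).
0.2208 bits

I(X;Y) = H(X) - H(X|Y)

Marginal of X (row sums):
  P(X=0) = 1/4 + 1/48 + 1/6 + 1/24 = 23/48
  P(X=1) = 1/12 + 5/48 + 1/48 + 1/48 = 11/48
  P(X=2) = 1/16 + 1/48 + 7/48 + 1/16 = 7/24
H(X) = -[(23/48)·log₂(23/48) + (11/48)·log₂(11/48) + (7/24)·log₂(7/24)]
  = 0.50859 + 0.48710 + 0.51847 = 1.5142 bits

Marginal of Y (column sums):
  P(Y=0) = 1/4 + 1/12 + 1/16 = 19/48
  P(Y=1) = 1/48 + 5/48 + 1/48 = 7/48
  P(Y=2) = 1/6 + 1/48 + 7/48 = 1/3
  P(Y=3) = 1/24 + 1/48 + 1/16 = 1/8
H(X|Y) = Σ_y P(y)·H(X|Y=y):
  Y=0: P(Y=0) = 19/48, P(X|Y=0) = (12/19, 4/19, 3/19) → H(X|Y=0) = 1.31243
  Y=1: P(Y=1) = 7/48, P(X|Y=1) = (1/7, 5/7, 1/7) → H(X|Y=1) = 1.14883
  Y=2: P(Y=2) = 1/3, P(X|Y=2) = (1/2, 1/16, 7/16) → H(X|Y=2) = 1.27178
  Y=3: P(Y=3) = 1/8, P(X|Y=3) = (1/3, 1/6, 1/2) → H(X|Y=3) = 1.45915
H(X|Y) = (19/48)·1.31243 + (7/48)·1.14883 + (1/3)·1.27178 + (1/8)·1.45915 = 1.2934 bits

I(X;Y) = H(X) - H(X|Y) = 1.5142 - 1.2934 = 0.2208 bits

Cross-check via I(X;Y) = H(X) + H(Y) - H(X,Y): computing H(Y) from the column sums and H(X,Y) from the 12 cells in the same way gives H(Y) = 1.8376 bits and H(X,Y) = 3.1310 bits, so
I(X;Y) = 1.5142 + 1.8376 - 3.1310 = 0.2208 bits ✓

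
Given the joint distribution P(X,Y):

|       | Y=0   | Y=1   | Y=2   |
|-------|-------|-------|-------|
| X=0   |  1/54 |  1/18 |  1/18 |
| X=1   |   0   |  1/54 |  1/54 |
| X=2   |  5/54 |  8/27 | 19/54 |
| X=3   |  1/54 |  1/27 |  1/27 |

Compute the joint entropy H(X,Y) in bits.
2.6099 bits

H(X,Y) = -Σ_{x,y} P(x,y) log₂ P(x,y). Per-cell terms -P(x,y)·log₂P(x,y):
  X=0: 0.10657, 0.23166, 0.23166
  X=1: 0.00000, 0.10657, 0.10657
  X=2: 0.31787, 0.51997, 0.53023
  X=3: 0.10657, 0.17611, 0.17611
  (cells with P = 0 contribute 0)
Sum of the 12 terms: H(X,Y) = 2.6099 bits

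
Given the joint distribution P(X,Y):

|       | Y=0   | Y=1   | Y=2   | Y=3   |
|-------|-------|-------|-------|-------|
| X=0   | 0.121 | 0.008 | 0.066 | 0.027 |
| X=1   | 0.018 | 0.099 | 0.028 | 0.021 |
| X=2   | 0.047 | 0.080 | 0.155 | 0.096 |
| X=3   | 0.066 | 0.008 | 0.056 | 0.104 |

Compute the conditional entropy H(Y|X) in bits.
1.7143 bits

H(Y|X) = H(X,Y) - H(X)

H(X,Y) = -Σ_{x,y} P(x,y) log₂ P(x,y). Per-cell terms -P(x,y)·log₂P(x,y):
  X=0: 0.36868, 0.05573, 0.25881, 0.14069
  X=1: 0.10433, 0.33031, 0.14444, 0.11704
  X=2: 0.20733, 0.29151, 0.41690, 0.32456
  X=3: 0.25881, 0.05573, 0.23287, 0.33960
Sum of the 16 terms: H(X,Y) = 3.6473 bits

Marginal of X (row sums):
  P(X=0) = 0.121 + 0.008 + 0.066 + 0.027 = 0.222
  P(X=1) = 0.018 + 0.099 + 0.028 + 0.021 = 0.166
  P(X=2) = 0.047 + 0.080 + 0.155 + 0.096 = 0.378
  P(X=3) = 0.066 + 0.008 + 0.056 + 0.104 = 0.234
H(X) = -[0.222·log₂(0.222) + 0.166·log₂(0.166) + 0.378·log₂(0.378) + 0.234·log₂(0.234)]
  = 0.48204 + 0.43006 + 0.53054 + 0.49033 = 1.9330 bits

H(Y|X) = H(X,Y) - H(X) = 3.6473 - 1.9330 = 1.7143 bits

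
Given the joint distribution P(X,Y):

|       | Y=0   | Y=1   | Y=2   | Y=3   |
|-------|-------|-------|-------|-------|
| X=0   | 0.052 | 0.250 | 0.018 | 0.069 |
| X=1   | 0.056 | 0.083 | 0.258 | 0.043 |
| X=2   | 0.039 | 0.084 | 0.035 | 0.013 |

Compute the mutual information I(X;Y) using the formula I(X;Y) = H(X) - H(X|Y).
0.2625 bits

I(X;Y) = H(X) - H(X|Y)

Marginal of X (row sums):
  P(X=0) = 0.052 + 0.250 + 0.018 + 0.069 = 0.389
  P(X=1) = 0.056 + 0.083 + 0.258 + 0.043 = 0.440
  P(X=2) = 0.039 + 0.084 + 0.035 + 0.013 = 0.171
H(X) = -[0.389·log₂(0.389) + 0.440·log₂(0.440) + 0.171·log₂(0.171)]
  = 0.5299 + 0.5211 + 0.4357 = 1.4867 bits

Marginal of Y (column sums):
  P(Y=0) = 0.052 + 0.056 + 0.039 = 0.147
  P(Y=1) = 0.250 + 0.083 + 0.084 = 0.417
  P(Y=2) = 0.018 + 0.258 + 0.035 = 0.311
  P(Y=3) = 0.069 + 0.043 + 0.013 = 0.125
H(X|Y) = Σ_y P(y)·H(X|Y=y):
  Y=0: P(Y=0) = 0.147, P(X|Y=0) = (52/147, 8/21, 13/49) → H(X|Y=0) = 1.5686
  Y=1: P(Y=1) = 0.417, P(X|Y=1) = (250/417, 83/417, 28/139) → H(X|Y=1) = 1.3717
  Y=2: P(Y=2) = 0.311, P(X|Y=2) = (18/311, 258/311, 35/311) → H(X|Y=2) = 0.8162
  Y=3: P(Y=3) = 0.125, P(X|Y=3) = (69/125, 43/125, 13/125) → H(X|Y=3) = 1.3424
H(X|Y) = 0.147·1.5686 + 0.417·1.3717 + 0.311·0.8162 + 0.125·1.3424 = 1.2242 bits

I(X;Y) = H(X) - H(X|Y) = 1.4867 - 1.2242 = 0.2625 bits

Cross-check via I(X;Y) = H(X) + H(Y) - H(X,Y): computing H(Y) from the column sums and H(X,Y) from the 12 cells in the same way gives H(Y) = 1.8319 bits and H(X,Y) = 3.0561 bits, so
I(X;Y) = 1.4867 + 1.8319 - 3.0561 = 0.2625 bits ✓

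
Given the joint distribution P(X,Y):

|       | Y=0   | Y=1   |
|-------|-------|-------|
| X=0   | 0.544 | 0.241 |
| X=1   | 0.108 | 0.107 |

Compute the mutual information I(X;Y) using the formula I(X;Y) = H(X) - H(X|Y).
0.0189 bits

I(X;Y) = H(X) - H(X|Y)

Marginal of X (row sums):
  P(X=0) = 0.544 + 0.241 = 0.785
  P(X=1) = 0.108 + 0.107 = 0.215
H(X) = -[0.785·log₂(0.785) + 0.215·log₂(0.215)]
  = 0.27415 + 0.47678 = 0.75093 bits

Marginal of Y (column sums):
  P(Y=0) = 0.544 + 0.108 = 0.652
  P(Y=1) = 0.241 + 0.107 = 0.348
H(X|Y) = Σ_y P(y)·H(X|Y=y):
  Y=0: P(Y=0) = 0.652, P(X|Y=0) = (136/163, 27/163) → H(X|Y=0) = 0.64764
  Y=1: P(Y=1) = 0.348, P(X|Y=1) = (241/348, 107/348) → H(X|Y=1) = 0.89023
H(X|Y) = 0.652·0.64764 + 0.348·0.89023 = 0.73206 bits

I(X;Y) = H(X) - H(X|Y) = 0.75093 - 0.73206 = 0.0189 bits

Cross-check via I(X;Y) = H(X) + H(Y) - H(X,Y): computing H(Y) from the column sums and H(X,Y) from the 4 cells in the same way gives H(Y) = 0.93227 bits and H(X,Y) = 1.66433 bits, so
I(X;Y) = 0.75093 + 0.93227 - 1.66433 = 0.0189 bits ✓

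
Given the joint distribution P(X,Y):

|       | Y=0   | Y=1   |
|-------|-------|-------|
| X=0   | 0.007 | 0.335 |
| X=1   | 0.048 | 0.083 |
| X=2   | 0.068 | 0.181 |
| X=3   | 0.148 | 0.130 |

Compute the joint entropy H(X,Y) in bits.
2.5876 bits

H(X,Y) = -Σ_{x,y} P(x,y) log₂ P(x,y). Per-cell terms -P(x,y)·log₂P(x,y):
  X=0: 0.05011, 0.52855
  X=1: 0.21028, 0.29803
  X=2: 0.26373, 0.44633
  X=3: 0.40794, 0.38264
Sum of the 8 terms: H(X,Y) = 2.5876 bits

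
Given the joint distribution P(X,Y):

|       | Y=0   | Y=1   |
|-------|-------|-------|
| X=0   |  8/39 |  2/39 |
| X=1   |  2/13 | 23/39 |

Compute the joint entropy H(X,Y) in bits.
1.5533 bits

H(X,Y) = -Σ_{x,y} P(x,y) log₂ P(x,y). Per-cell terms -P(x,y)·log₂P(x,y):
  X=0: 0.46880, 0.21976
  X=1: 0.41545, 0.44929
Sum of the 4 terms: H(X,Y) = 1.5533 bits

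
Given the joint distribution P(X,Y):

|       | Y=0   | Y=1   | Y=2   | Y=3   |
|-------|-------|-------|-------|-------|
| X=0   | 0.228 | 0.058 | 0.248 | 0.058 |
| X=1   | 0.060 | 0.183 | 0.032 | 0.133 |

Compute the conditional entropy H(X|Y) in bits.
0.7172 bits

H(X|Y) = H(X,Y) - H(Y)

H(X,Y) = -Σ_{x,y} P(x,y) log₂ P(x,y). Per-cell terms -P(x,y)·log₂P(x,y):
  X=0: 0.48630, 0.23825, 0.49887, 0.23825
  X=1: 0.24353, 0.44837, 0.15891, 0.38710
Sum of the 8 terms: H(X,Y) = 2.6996 bits

Marginal of Y (column sums):
  P(Y=0) = 0.228 + 0.060 = 0.288
  P(Y=1) = 0.058 + 0.183 = 0.241
  P(Y=2) = 0.248 + 0.032 = 0.280
  P(Y=3) = 0.058 + 0.133 = 0.191
H(Y) = -[0.288·log₂(0.288) + 0.241·log₂(0.241) + 0.280·log₂(0.280) + 0.191·log₂(0.191)]
  = 0.51721 + 0.49475 + 0.51422 + 0.45618 = 1.9824 bits

H(X|Y) = H(X,Y) - H(Y) = 2.6996 - 1.9824 = 0.7172 bits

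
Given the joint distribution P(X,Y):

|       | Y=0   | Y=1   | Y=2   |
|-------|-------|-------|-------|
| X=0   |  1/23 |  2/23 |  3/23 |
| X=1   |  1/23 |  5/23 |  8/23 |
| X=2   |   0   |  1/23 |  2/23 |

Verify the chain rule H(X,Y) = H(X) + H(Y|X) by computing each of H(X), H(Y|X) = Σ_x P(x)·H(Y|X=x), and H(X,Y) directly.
H(X) = 1.3250 bits, H(Y|X) = 1.2697 bits, H(X,Y) = 2.5947 bits

Marginal of X (row sums):
  P(X=0) = 1/23 + 2/23 + 3/23 = 6/23
  P(X=1) = 1/23 + 5/23 + 8/23 = 14/23
  P(X=2) = 0 + 1/23 + 2/23 = 3/23
H(X) = -[(6/23)·log₂(6/23) + (14/23)·log₂(14/23) + (3/23)·log₂(3/23)]
  = 0.5057 + 0.4360 + 0.3833 = 1.3250 bits

H(Y|X) = Σ_x P(x)·H(Y|X=x):
  X=0: P(X=0) = 6/23, P(Y|X=0) = (1/6, 1/3, 1/2) → H(Y|X=0) = 1.4591
  X=1: P(X=1) = 14/23, P(Y|X=1) = (1/14, 5/14, 4/7) → H(Y|X=1) = 1.2638
  X=2: P(X=2) = 3/23, P(Y|X=2) = (0, 1/3, 2/3) → H(Y|X=2) = 0.9183
H(Y|X) = (6/23)·1.4591 + (14/23)·1.2638 + (3/23)·0.9183 = 1.2697 bits

H(X,Y) = -Σ_{x,y} P(x,y) log₂ P(x,y). Per-cell terms -P(x,y)·log₂P(x,y):
  X=0: 0.1967, 0.3064, 0.3833
  X=1: 0.1967, 0.4786, 0.5299
  X=2: 0.0000, 0.1967, 0.3064
  (cells with P = 0 contribute 0)
Sum of the 9 terms: H(X,Y) = 2.5947 bits

Chain rule check:
  H(X) + H(Y|X) = 1.3250 + 1.2697 = 2.5947 bits
  H(X,Y) = 2.5947 bits
✓ Chain rule verified.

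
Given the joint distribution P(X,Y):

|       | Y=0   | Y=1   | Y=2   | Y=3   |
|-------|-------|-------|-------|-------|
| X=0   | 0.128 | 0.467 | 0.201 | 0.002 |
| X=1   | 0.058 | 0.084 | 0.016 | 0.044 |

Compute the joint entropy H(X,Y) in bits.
2.2080 bits

H(X,Y) = -Σ_{x,y} P(x,y) log₂ P(x,y). Per-cell terms -P(x,y)·log₂P(x,y):
  X=0: 0.37962, 0.51300, 0.46526, 0.01793
  X=1: 0.23825, 0.30017, 0.09545, 0.19828
Sum of the 8 terms: H(X,Y) = 2.2080 bits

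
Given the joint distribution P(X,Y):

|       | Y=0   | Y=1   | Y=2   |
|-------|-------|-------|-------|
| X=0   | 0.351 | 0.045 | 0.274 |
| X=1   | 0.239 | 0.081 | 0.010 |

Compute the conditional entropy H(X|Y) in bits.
0.7555 bits

H(X|Y) = H(X,Y) - H(Y)

H(X,Y) = -Σ_{x,y} P(x,y) log₂ P(x,y). Per-cell terms -P(x,y)·log₂P(x,y):
  X=0: 0.53017, 0.20133, 0.51176
  X=1: 0.49352, 0.29370, 0.06644
Sum of the 6 terms: H(X,Y) = 2.0969 bits

Marginal of Y (column sums):
  P(Y=0) = 0.351 + 0.239 = 0.590
  P(Y=1) = 0.045 + 0.081 = 0.126
  P(Y=2) = 0.274 + 0.010 = 0.284
H(Y) = -[0.590·log₂(0.590) + 0.126·log₂(0.126) + 0.284·log₂(0.284)]
  = 0.44912 + 0.37655 + 0.51575 = 1.3414 bits

H(X|Y) = H(X,Y) - H(Y) = 2.0969 - 1.3414 = 0.7555 bits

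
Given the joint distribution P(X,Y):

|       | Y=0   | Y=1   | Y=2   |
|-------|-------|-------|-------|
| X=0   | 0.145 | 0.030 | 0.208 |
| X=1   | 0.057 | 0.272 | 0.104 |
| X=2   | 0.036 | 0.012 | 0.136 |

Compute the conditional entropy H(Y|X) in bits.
1.2511 bits

H(Y|X) = H(X,Y) - H(X)

H(X,Y) = -Σ_{x,y} P(x,y) log₂ P(x,y). Per-cell terms -P(x,y)·log₂P(x,y):
  X=0: 0.403952, 0.151767, 0.471192
  X=1: 0.235575, 0.510903, 0.339596
  X=2: 0.172651, 0.076570, 0.391452
Sum of the 9 terms: H(X,Y) = 2.75366 bits

Marginal of X (row sums):
  P(X=0) = 0.145 + 0.030 + 0.208 = 0.383
  P(X=1) = 0.057 + 0.272 + 0.104 = 0.433
  P(X=2) = 0.036 + 0.012 + 0.136 = 0.184
H(X) = -[0.383·log₂(0.383) + 0.433·log₂(0.433) + 0.184·log₂(0.184)]
  = 0.530296 + 0.522874 + 0.449369 = 1.50254 bits

H(Y|X) = H(X,Y) - H(X) = 2.75366 - 1.50254 = 1.2511 bits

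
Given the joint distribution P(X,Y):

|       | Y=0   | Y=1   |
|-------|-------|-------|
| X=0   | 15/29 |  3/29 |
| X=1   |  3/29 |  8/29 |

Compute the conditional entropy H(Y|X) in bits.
0.7241 bits

H(Y|X) = H(X,Y) - H(X)

H(X,Y) = -Σ_{x,y} P(x,y) log₂ P(x,y). Per-cell terms -P(x,y)·log₂P(x,y):
  X=0: 0.49194, 0.33859
  X=1: 0.33859, 0.51255
Sum of the 4 terms: H(X,Y) = 1.68167 bits

Marginal of X (row sums):
  P(X=0) = 15/29 + 3/29 = 18/29
  P(X=1) = 3/29 + 8/29 = 11/29
H(X) = -[(18/29)·log₂(18/29) + (11/29)·log₂(11/29)]
  = 0.42707 + 0.53048 = 0.95755 bits

H(Y|X) = H(X,Y) - H(X) = 1.68167 - 0.95755 = 0.7241 bits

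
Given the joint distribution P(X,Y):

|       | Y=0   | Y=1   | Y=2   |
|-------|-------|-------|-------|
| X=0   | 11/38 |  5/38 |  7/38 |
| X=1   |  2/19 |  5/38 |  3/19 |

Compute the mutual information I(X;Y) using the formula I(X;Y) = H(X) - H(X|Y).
0.0337 bits

I(X;Y) = H(X) - H(X|Y)

Marginal of X (row sums):
  P(X=0) = 11/38 + 5/38 + 7/38 = 23/38
  P(X=1) = 2/19 + 5/38 + 3/19 = 15/38
H(X) = -[(23/38)·log₂(23/38) + (15/38)·log₂(15/38)]
  = 0.43843 + 0.52936 = 0.9678 bits

Marginal of Y (column sums):
  P(Y=0) = 11/38 + 2/19 = 15/38
  P(Y=1) = 5/38 + 5/38 = 5/19
  P(Y=2) = 7/38 + 3/19 = 13/38
H(X|Y) = Σ_y P(y)·H(X|Y=y):
  Y=0: P(Y=0) = 15/38, P(X|Y=0) = (11/15, 4/15) → H(X|Y=0) = 0.83664
  Y=1: P(Y=1) = 5/19, P(X|Y=1) = (1/2, 1/2) → H(X|Y=1) = 1.00000
  Y=2: P(Y=2) = 13/38, P(X|Y=2) = (7/13, 6/13) → H(X|Y=2) = 0.99573
H(X|Y) = (15/38)·0.83664 + (5/19)·1.00000 + (13/38)·0.99573 = 0.9341 bits

I(X;Y) = H(X) - H(X|Y) = 0.9678 - 0.9341 = 0.0337 bits

Cross-check via I(X;Y) = H(X) + H(Y) - H(X,Y): computing H(Y) from the column sums and H(X,Y) from the 6 cells in the same way gives H(Y) = 1.5656 bits and H(X,Y) = 2.4997 bits, so
I(X;Y) = 0.9678 + 1.5656 - 2.4997 = 0.0337 bits ✓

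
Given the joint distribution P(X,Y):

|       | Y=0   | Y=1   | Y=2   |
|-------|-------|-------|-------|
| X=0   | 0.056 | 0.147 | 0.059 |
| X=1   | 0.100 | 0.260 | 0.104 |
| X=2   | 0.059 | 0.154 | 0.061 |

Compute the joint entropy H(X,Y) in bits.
2.9602 bits

H(X,Y) = -Σ_{x,y} P(x,y) log₂ P(x,y). Per-cell terms -P(x,y)·log₂P(x,y):
  X=0: 0.23287, 0.40662, 0.24091
  X=1: 0.33219, 0.50529, 0.33960
  X=2: 0.24091, 0.41565, 0.24614
Sum of the 9 terms: H(X,Y) = 2.9602 bits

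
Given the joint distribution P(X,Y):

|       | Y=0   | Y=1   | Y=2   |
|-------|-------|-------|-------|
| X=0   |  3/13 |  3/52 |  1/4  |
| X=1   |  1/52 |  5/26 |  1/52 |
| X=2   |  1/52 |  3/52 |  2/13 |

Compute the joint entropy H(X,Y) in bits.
2.6648 bits

H(X,Y) = -Σ_{x,y} P(x,y) log₂ P(x,y). Per-cell terms -P(x,y)·log₂P(x,y):
  X=0: 0.48819, 0.23743, 0.50000
  X=1: 0.10962, 0.45741, 0.10962
  X=2: 0.10962, 0.23743, 0.41545
Sum of the 9 terms: H(X,Y) = 2.6648 bits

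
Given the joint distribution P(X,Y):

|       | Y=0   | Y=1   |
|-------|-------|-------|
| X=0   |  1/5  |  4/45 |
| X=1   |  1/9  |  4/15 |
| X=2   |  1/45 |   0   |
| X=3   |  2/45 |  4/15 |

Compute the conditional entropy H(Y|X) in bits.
0.7715 bits

H(Y|X) = H(X,Y) - H(X)

H(X,Y) = -Σ_{x,y} P(x,y) log₂ P(x,y). Per-cell terms -P(x,y)·log₂P(x,y):
  X=0: 0.46439, 0.31039
  X=1: 0.35221, 0.50850
  X=2: 0.12204, 0.00000
  X=3: 0.19964, 0.50850
  (cells with P = 0 contribute 0)
Sum of the 8 terms: H(X,Y) = 2.4657 bits

Marginal of X (row sums):
  P(X=0) = 1/5 + 4/45 = 13/45
  P(X=1) = 1/9 + 4/15 = 17/45
  P(X=2) = 1/45 + 0 = 1/45
  P(X=3) = 2/45 + 4/15 = 14/45
H(X) = -[(13/45)·log₂(13/45) + (17/45)·log₂(17/45) + (1/45)·log₂(1/45) + (14/45)·log₂(14/45)]
  = 0.51752 + 0.53055 + 0.12204 + 0.52407 = 1.6942 bits

H(Y|X) = H(X,Y) - H(X) = 2.4657 - 1.6942 = 0.7715 bits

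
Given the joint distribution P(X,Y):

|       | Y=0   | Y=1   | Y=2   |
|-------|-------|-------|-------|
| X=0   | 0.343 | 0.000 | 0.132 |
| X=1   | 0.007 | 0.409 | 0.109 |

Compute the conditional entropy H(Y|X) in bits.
0.8431 bits

H(Y|X) = H(X,Y) - H(X)

H(X,Y) = -Σ_{x,y} P(x,y) log₂ P(x,y). Per-cell terms -P(x,y)·log₂P(x,y):
  X=0: 0.52950, 0.00000, 0.38562
  X=1: 0.05011, 0.52754, 0.34854
  (cells with P = 0 contribute 0)
Sum of the 6 terms: H(X,Y) = 1.8413 bits

Marginal of X (row sums):
  P(X=0) = 0.343 + 0.000 + 0.132 = 0.475
  P(X=1) = 0.007 + 0.409 + 0.109 = 0.525
H(X) = -[0.475·log₂(0.475) + 0.525·log₂(0.525)]
  = 0.51015 + 0.48805 = 0.9982 bits

H(Y|X) = H(X,Y) - H(X) = 1.8413 - 0.9982 = 0.8431 bits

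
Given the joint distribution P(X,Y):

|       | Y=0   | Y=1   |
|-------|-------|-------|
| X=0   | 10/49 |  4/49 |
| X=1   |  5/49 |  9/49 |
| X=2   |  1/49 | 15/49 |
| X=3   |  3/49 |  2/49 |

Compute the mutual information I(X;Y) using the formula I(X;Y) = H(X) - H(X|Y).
0.2389 bits

I(X;Y) = H(X) - H(X|Y)

Marginal of X (row sums):
  P(X=0) = 10/49 + 4/49 = 2/7
  P(X=1) = 5/49 + 9/49 = 2/7
  P(X=2) = 1/49 + 15/49 = 16/49
  P(X=3) = 3/49 + 2/49 = 5/49
H(X) = -[(2/7)·log₂(2/7) + (2/7)·log₂(2/7) + (16/49)·log₂(16/49) + (5/49)·log₂(5/49)]
  = 0.516387 + 0.516387 + 0.527252 + 0.335998 = 1.89602 bits

Marginal of Y (column sums):
  P(Y=0) = 10/49 + 5/49 + 1/49 + 3/49 = 19/49
  P(Y=1) = 4/49 + 9/49 + 15/49 + 2/49 = 30/49
H(X|Y) = Σ_y P(y)·H(X|Y=y):
  Y=0: P(Y=0) = 19/49, P(X|Y=0) = (10/19, 5/19, 1/19, 3/19) → H(X|Y=0) = 1.638253
  Y=1: P(Y=1) = 30/49, P(X|Y=1) = (2/15, 3/10, 1/2, 1/15) → H(X|Y=1) = 1.669134
H(X|Y) = (19/49)·1.638253 + (30/49)·1.669134 = 1.65716 bits

I(X;Y) = H(X) - H(X|Y) = 1.89602 - 1.65716 = 0.2389 bits

Cross-check via I(X;Y) = H(X) + H(Y) - H(X,Y): computing H(Y) from the column sums and H(X,Y) from the 8 cells in the same way gives H(Y) = 0.96334 bits and H(X,Y) = 2.62050 bits, so
I(X;Y) = 1.89602 + 0.96334 - 2.62050 = 0.2389 bits ✓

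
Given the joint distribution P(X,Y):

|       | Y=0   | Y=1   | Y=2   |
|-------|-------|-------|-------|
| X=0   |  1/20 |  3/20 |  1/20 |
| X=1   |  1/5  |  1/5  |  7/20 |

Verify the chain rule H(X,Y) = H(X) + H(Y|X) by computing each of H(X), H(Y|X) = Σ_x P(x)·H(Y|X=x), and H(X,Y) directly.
H(X) = 0.8113 bits, H(Y|X) = 1.4903 bits, H(X,Y) = 2.3016 bits

Marginal of X (row sums):
  P(X=0) = 1/20 + 3/20 + 1/20 = 1/4
  P(X=1) = 1/5 + 1/5 + 7/20 = 3/4
H(X) = -[(1/4)·log₂(1/4) + (3/4)·log₂(3/4)]
  = 0.5000 + 0.3113 = 0.8113 bits

H(Y|X) = Σ_x P(x)·H(Y|X=x):
  X=0: P(X=0) = 1/4, P(Y|X=0) = (1/5, 3/5, 1/5) → H(Y|X=0) = 1.3710
  X=1: P(X=1) = 3/4, P(Y|X=1) = (4/15, 4/15, 7/15) → H(Y|X=1) = 1.5301
H(Y|X) = (1/4)·1.3710 + (3/4)·1.5301 = 1.4903 bits

H(X,Y) = -Σ_{x,y} P(x,y) log₂ P(x,y). Per-cell terms -P(x,y)·log₂P(x,y):
  X=0: 0.2161, 0.4105, 0.2161
  X=1: 0.4644, 0.4644, 0.5301
Sum of the 6 terms: H(X,Y) = 2.3016 bits

Chain rule check:
  H(X) + H(Y|X) = 0.8113 + 1.4903 = 2.3016 bits
  H(X,Y) = 2.3016 bits
✓ Chain rule verified.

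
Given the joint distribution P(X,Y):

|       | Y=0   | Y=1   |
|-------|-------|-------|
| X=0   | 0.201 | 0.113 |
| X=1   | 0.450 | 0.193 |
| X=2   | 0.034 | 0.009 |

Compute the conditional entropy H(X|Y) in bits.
1.1253 bits

H(X|Y) = H(X,Y) - H(Y)

H(X,Y) = -Σ_{x,y} P(x,y) log₂ P(x,y). Per-cell terms -P(x,y)·log₂P(x,y):
  X=0: 0.46526, 0.35545
  X=1: 0.51840, 0.45805
  X=2: 0.16586, 0.06116
Sum of the 6 terms: H(X,Y) = 2.0242 bits

Marginal of Y (column sums):
  P(Y=0) = 0.201 + 0.450 + 0.034 = 0.685
  P(Y=1) = 0.113 + 0.193 + 0.009 = 0.315
H(Y) = -[0.685·log₂(0.685) + 0.315·log₂(0.315)]
  = 0.37389 + 0.52497 = 0.8989 bits

H(X|Y) = H(X,Y) - H(Y) = 2.0242 - 0.8989 = 1.1253 bits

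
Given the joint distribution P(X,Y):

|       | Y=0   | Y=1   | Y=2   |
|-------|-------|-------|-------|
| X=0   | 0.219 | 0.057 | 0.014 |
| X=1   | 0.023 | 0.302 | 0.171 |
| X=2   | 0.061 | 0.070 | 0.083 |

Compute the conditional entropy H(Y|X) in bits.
1.2012 bits

H(Y|X) = H(X,Y) - H(X)

H(X,Y) = -Σ_{x,y} P(x,y) log₂ P(x,y). Per-cell terms -P(x,y)·log₂P(x,y):
  X=0: 0.479828, 0.235575, 0.086218
  X=1: 0.125171, 0.521669, 0.435696
  X=2: 0.246138, 0.268555, 0.298032
Sum of the 9 terms: H(X,Y) = 2.69688 bits

Marginal of X (row sums):
  P(X=0) = 0.219 + 0.057 + 0.014 = 0.290
  P(X=1) = 0.023 + 0.302 + 0.171 = 0.496
  P(X=2) = 0.061 + 0.070 + 0.083 = 0.214
H(X) = -[0.290·log₂(0.290) + 0.496·log₂(0.496) + 0.214·log₂(0.214)]
  = 0.517904 + 0.501748 + 0.476004 = 1.49566 bits

H(Y|X) = H(X,Y) - H(X) = 2.69688 - 1.49566 = 1.2012 bits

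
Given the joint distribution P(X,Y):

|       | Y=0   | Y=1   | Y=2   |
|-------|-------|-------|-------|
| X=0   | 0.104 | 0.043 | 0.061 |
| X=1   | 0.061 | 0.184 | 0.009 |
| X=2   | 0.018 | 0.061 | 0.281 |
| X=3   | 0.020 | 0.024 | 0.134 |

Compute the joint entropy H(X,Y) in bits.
3.0333 bits

H(X,Y) = -Σ_{x,y} P(x,y) log₂ P(x,y). Per-cell terms -P(x,y)·log₂P(x,y):
  X=0: 0.33960, 0.19520, 0.24614
  X=1: 0.24614, 0.44937, 0.06116
  X=2: 0.10433, 0.24614, 0.51461
  X=3: 0.11288, 0.12914, 0.38856
Sum of the 12 terms: H(X,Y) = 3.0333 bits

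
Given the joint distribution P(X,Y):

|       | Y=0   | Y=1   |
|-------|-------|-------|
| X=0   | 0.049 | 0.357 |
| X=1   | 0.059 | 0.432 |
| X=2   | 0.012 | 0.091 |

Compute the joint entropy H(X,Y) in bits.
1.8990 bits

H(X,Y) = -Σ_{x,y} P(x,y) log₂ P(x,y). Per-cell terms -P(x,y)·log₂P(x,y):
  X=0: 0.2132, 0.5305
  X=1: 0.2409, 0.5231
  X=2: 0.0766, 0.3147
Sum of the 6 terms: H(X,Y) = 1.8990 bits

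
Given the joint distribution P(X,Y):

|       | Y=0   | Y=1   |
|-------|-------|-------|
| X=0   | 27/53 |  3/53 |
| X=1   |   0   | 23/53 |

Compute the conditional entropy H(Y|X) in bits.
0.2655 bits

H(Y|X) = H(X,Y) - H(X)

H(X,Y) = -Σ_{x,y} P(x,y) log₂ P(x,y). Per-cell terms -P(x,y)·log₂P(x,y):
  X=0: 0.495696, 0.234507
  X=1: 0.000000, 0.522646
  (cells with P = 0 contribute 0)
Sum of the 4 terms: H(X,Y) = 1.25285 bits

Marginal of X (row sums):
  P(X=0) = 27/53 + 3/53 = 30/53
  P(X=1) = 0 + 23/53 = 23/53
H(X) = -[(30/53)·log₂(30/53) + (23/53)·log₂(23/53)]
  = 0.464734 + 0.522646 = 0.98738 bits

H(Y|X) = H(X,Y) - H(X) = 1.25285 - 0.98738 = 0.2655 bits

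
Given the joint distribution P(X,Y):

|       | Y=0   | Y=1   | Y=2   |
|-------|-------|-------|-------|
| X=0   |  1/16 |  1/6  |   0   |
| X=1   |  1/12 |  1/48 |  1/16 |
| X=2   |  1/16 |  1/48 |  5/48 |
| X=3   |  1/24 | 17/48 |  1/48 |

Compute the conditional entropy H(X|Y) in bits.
1.4702 bits

H(X|Y) = H(X,Y) - H(Y)

H(X,Y) = -Σ_{x,y} P(x,y) log₂ P(x,y). Per-cell terms -P(x,y)·log₂P(x,y):
  X=0: 0.25000, 0.43083, 0.00000
  X=1: 0.29875, 0.11635, 0.25000
  X=2: 0.25000, 0.11635, 0.33990
  X=3: 0.19104, 0.53036, 0.11635
  (cells with P = 0 contribute 0)
Sum of the 12 terms: H(X,Y) = 2.8899 bits

Marginal of Y (column sums):
  P(Y=0) = 1/16 + 1/12 + 1/16 + 1/24 = 1/4
  P(Y=1) = 1/6 + 1/48 + 1/48 + 17/48 = 9/16
  P(Y=2) = 0 + 1/16 + 5/48 + 1/48 = 3/16
H(Y) = -[(1/4)·log₂(1/4) + (9/16)·log₂(9/16) + (3/16)·log₂(3/16)]
  = 0.50000 + 0.46692 + 0.45282 = 1.4197 bits

H(X|Y) = H(X,Y) - H(Y) = 2.8899 - 1.4197 = 1.4702 bits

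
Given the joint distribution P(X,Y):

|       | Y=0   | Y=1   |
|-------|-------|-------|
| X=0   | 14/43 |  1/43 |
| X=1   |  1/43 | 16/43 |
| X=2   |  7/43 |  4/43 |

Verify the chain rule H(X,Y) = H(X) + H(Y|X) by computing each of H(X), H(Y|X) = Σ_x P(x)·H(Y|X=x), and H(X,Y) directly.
H(X) = 1.5625 bits, H(Y|X) = 0.4928 bits, H(X,Y) = 2.0552 bits

Marginal of X (row sums):
  P(X=0) = 14/43 + 1/43 = 15/43
  P(X=1) = 1/43 + 16/43 = 17/43
  P(X=2) = 7/43 + 4/43 = 11/43
H(X) = -[(15/43)·log₂(15/43) + (17/43)·log₂(17/43) + (11/43)·log₂(11/43)]
  = 0.530014 + 0.529294 + 0.503143 = 1.5625 bits

H(Y|X) = Σ_x P(x)·H(Y|X=x):
  X=0: P(X=0) = 15/43, P(Y|X=0) = (14/15, 1/15) → H(Y|X=0) = 0.353359
  X=1: P(X=1) = 17/43, P(Y|X=1) = (1/17, 16/17) → H(Y|X=1) = 0.322757
  X=2: P(X=2) = 11/43, P(Y|X=2) = (7/11, 4/11) → H(Y|X=2) = 0.945660
H(Y|X) = (15/43)·0.353359 + (17/43)·0.322757 + (11/43)·0.945660 = 0.4928 bits

H(X,Y) = -Σ_{x,y} P(x,y) log₂ P(x,y). Per-cell terms -P(x,y)·log₂P(x,y):
  X=0: 0.527087, 0.126192
  X=1: 0.126192, 0.530703
  X=2: 0.426334, 0.318722
Sum of the 6 terms: H(X,Y) = 2.0552 bits

Chain rule check:
  H(X) + H(Y|X) = 1.5625 + 0.4928 = 2.0553 bits
  H(X,Y) = 2.0552 bits
✓ Chain rule verified (Δ = 0.0001 is 4-dp rounding noise: each of the three values was rounded independently).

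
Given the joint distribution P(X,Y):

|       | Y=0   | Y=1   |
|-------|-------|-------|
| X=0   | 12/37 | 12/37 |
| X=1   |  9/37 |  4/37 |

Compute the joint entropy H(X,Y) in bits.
1.8968 bits

H(X,Y) = -Σ_{x,y} P(x,y) log₂ P(x,y). Per-cell terms -P(x,y)·log₂P(x,y):
  X=0: 0.52686, 0.52686
  X=1: 0.49610, 0.34697
Sum of the 4 terms: H(X,Y) = 1.8968 bits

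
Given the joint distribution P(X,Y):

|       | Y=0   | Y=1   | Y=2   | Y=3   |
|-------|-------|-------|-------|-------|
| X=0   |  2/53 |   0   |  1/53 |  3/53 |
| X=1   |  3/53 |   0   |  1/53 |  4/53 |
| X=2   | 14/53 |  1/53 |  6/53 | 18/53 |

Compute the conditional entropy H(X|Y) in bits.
1.0835 bits

H(X|Y) = H(X,Y) - H(Y)

H(X,Y) = -Σ_{x,y} P(x,y) log₂ P(x,y). Per-cell terms -P(x,y)·log₂P(x,y):
  X=0: 0.178412, 0.000000, 0.108074, 0.234507
  X=1: 0.234507, 0.000000, 0.108074, 0.281352
  X=2: 0.507319, 0.108074, 0.355807, 0.529131
  (cells with P = 0 contribute 0)
Sum of the 12 terms: H(X,Y) = 2.64526 bits

Marginal of Y (column sums):
  P(Y=0) = 2/53 + 3/53 + 14/53 = 19/53
  P(Y=1) = 0 + 0 + 1/53 = 1/53
  P(Y=2) = 1/53 + 1/53 + 6/53 = 8/53
  P(Y=3) = 3/53 + 4/53 + 18/53 = 25/53
H(Y) = -[(19/53)·log₂(19/53) + (1/53)·log₂(1/53) + (8/53)·log₂(8/53) + (25/53)·log₂(25/53)]
  = 0.530564 + 0.108074 + 0.411762 + 0.511351 = 1.56175 bits

H(X|Y) = H(X,Y) - H(Y) = 2.64526 - 1.56175 = 1.0835 bits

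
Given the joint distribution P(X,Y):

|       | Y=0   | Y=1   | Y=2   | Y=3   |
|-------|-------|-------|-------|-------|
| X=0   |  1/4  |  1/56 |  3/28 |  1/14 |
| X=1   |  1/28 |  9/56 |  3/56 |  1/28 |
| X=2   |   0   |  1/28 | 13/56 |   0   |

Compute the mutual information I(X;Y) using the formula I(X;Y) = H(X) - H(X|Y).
0.5371 bits

I(X;Y) = H(X) - H(X|Y)

Marginal of X (row sums):
  P(X=0) = 1/4 + 1/56 + 3/28 + 1/14 = 25/56
  P(X=1) = 1/28 + 9/56 + 3/56 + 1/28 = 2/7
  P(X=2) = 0 + 1/28 + 13/56 + 0 = 15/56
H(X) = -[(25/56)·log₂(25/56) + (2/7)·log₂(2/7) + (15/56)·log₂(15/56)]
  = 0.5194 + 0.5164 + 0.5091 = 1.5449 bits

Marginal of Y (column sums):
  P(Y=0) = 1/4 + 1/28 + 0 = 2/7
  P(Y=1) = 1/56 + 9/56 + 1/28 = 3/14
  P(Y=2) = 3/28 + 3/56 + 13/56 = 11/28
  P(Y=3) = 1/14 + 1/28 + 0 = 3/28
H(X|Y) = Σ_y P(y)·H(X|Y=y):
  Y=0: P(Y=0) = 2/7, P(X|Y=0) = (7/8, 1/8, 0) → H(X|Y=0) = 0.5436
  Y=1: P(Y=1) = 3/14, P(X|Y=1) = (1/12, 3/4, 1/6) → H(X|Y=1) = 1.0409
  Y=2: P(Y=2) = 11/28, P(X|Y=2) = (3/11, 3/22, 13/22) → H(X|Y=2) = 1.3517
  Y=3: P(Y=3) = 3/28, P(X|Y=3) = (2/3, 1/3, 0) → H(X|Y=3) = 0.9183
H(X|Y) = (2/7)·0.5436 + (3/14)·1.0409 + (11/28)·1.3517 + (3/28)·0.9183 = 1.0078 bits

I(X;Y) = H(X) - H(X|Y) = 1.5449 - 1.0078 = 0.5371 bits

Cross-check via I(X;Y) = H(X) + H(Y) - H(X,Y): computing H(Y) from the column sums and H(X,Y) from the 12 cells in the same way gives H(Y) = 1.8674 bits and H(X,Y) = 2.8752 bits, so
I(X;Y) = 1.5449 + 1.8674 - 2.8752 = 0.5371 bits ✓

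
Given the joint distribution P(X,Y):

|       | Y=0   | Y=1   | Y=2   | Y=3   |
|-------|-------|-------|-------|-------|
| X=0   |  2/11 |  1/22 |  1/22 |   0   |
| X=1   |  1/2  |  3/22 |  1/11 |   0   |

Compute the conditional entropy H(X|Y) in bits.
0.8432 bits

H(X|Y) = H(X,Y) - H(Y)

H(X,Y) = -Σ_{x,y} P(x,y) log₂ P(x,y). Per-cell terms -P(x,y)·log₂P(x,y):
  X=0: 0.4471694, 0.2027014, 0.2027014, 0.0000000
  X=1: 0.5000000, 0.3919731, 0.3144938, 0.0000000
  (cells with P = 0 contribute 0)
Sum of the 8 terms: H(X,Y) = 2.059039 bits

Marginal of Y (column sums):
  P(Y=0) = 2/11 + 1/2 = 15/22
  P(Y=1) = 1/22 + 3/22 = 2/11
  P(Y=2) = 1/22 + 1/11 = 3/22
  P(Y=3) = 0 + 0 = 0
H(Y) = -[(15/22)·log₂(15/22) + (2/11)·log₂(2/11) + (3/22)·log₂(3/22)]   (outcomes with P = 0 contribute 0)
  = 0.3767325 + 0.4471694 + 0.3919731 = 1.215875 bits

H(X|Y) = H(X,Y) - H(Y) = 2.059039 - 1.215875 = 0.8432 bits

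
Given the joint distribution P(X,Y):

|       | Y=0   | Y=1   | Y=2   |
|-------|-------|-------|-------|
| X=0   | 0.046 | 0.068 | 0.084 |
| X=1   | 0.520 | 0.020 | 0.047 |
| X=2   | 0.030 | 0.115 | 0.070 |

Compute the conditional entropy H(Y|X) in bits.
0.9676 bits

H(Y|X) = H(X,Y) - H(X)

H(X,Y) = -Σ_{x,y} P(x,y) log₂ P(x,y). Per-cell terms -P(x,y)·log₂P(x,y):
  X=0: 0.204342, 0.263726, 0.300171
  X=1: 0.490577, 0.112877, 0.207326
  X=2: 0.151767, 0.358834, 0.268555
Sum of the 9 terms: H(X,Y) = 2.358175 bits

Marginal of X (row sums):
  P(X=0) = 0.046 + 0.068 + 0.084 = 0.198
  P(X=1) = 0.520 + 0.020 + 0.047 = 0.587
  P(X=2) = 0.030 + 0.115 + 0.070 = 0.215
H(X) = -[0.198·log₂(0.198) + 0.587·log₂(0.587) + 0.215·log₂(0.215)]
  = 0.462613 + 0.451149 + 0.476782 = 1.390544 bits

H(Y|X) = H(X,Y) - H(X) = 2.358175 - 1.390544 = 0.9676 bits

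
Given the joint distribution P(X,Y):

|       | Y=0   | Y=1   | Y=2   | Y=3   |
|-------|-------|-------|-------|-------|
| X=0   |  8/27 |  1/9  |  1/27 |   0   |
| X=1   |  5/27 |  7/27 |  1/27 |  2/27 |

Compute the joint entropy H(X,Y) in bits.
2.4580 bits

H(X,Y) = -Σ_{x,y} P(x,y) log₂ P(x,y). Per-cell terms -P(x,y)·log₂P(x,y):
  X=0: 0.51997, 0.35221, 0.17611, 0.00000
  X=1: 0.45055, 0.50492, 0.17611, 0.27814
  (cells with P = 0 contribute 0)
Sum of the 8 terms: H(X,Y) = 2.4580 bits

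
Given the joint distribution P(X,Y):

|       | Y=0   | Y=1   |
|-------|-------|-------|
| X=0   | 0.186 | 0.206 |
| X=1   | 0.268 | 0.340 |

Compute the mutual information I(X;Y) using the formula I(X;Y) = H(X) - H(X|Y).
0.0008 bits

I(X;Y) = H(X) - H(X|Y)

Marginal of X (row sums):
  P(X=0) = 0.186 + 0.206 = 0.392
  P(X=1) = 0.268 + 0.340 = 0.608
H(X) = -[0.392·log₂(0.392) + 0.608·log₂(0.608)]
  = 0.5296 + 0.4365 = 0.9661 bits

Marginal of Y (column sums):
  P(Y=0) = 0.186 + 0.268 = 0.454
  P(Y=1) = 0.206 + 0.340 = 0.546
H(X|Y) = Σ_y P(y)·H(X|Y=y):
  Y=0: P(Y=0) = 0.454, P(X|Y=0) = (93/227, 134/227) → H(X|Y=0) = 0.9763
  Y=1: P(Y=1) = 0.546, P(X|Y=1) = (103/273, 170/273) → H(X|Y=1) = 0.9561
H(X|Y) = 0.454·0.9763 + 0.546·0.9561 = 0.9653 bits

I(X;Y) = H(X) - H(X|Y) = 0.9661 - 0.9653 = 0.0008 bits

Cross-check via I(X;Y) = H(X) + H(Y) - H(X,Y): computing H(Y) from the column sums and H(X,Y) from the 4 cells in the same way gives H(Y) = 0.9939 bits and H(X,Y) = 1.9592 bits, so
I(X;Y) = 0.9661 + 0.9939 - 1.9592 = 0.0008 bits ✓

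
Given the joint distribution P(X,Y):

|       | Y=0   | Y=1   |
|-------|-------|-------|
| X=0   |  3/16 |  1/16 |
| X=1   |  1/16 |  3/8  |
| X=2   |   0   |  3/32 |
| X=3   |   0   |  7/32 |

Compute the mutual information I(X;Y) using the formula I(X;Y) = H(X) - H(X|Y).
0.3496 bits

I(X;Y) = H(X) - H(X|Y)

Marginal of X (row sums):
  P(X=0) = 3/16 + 1/16 = 1/4
  P(X=1) = 1/16 + 3/8 = 7/16
  P(X=2) = 0 + 3/32 = 3/32
  P(X=3) = 0 + 7/32 = 7/32
H(X) = -[(1/4)·log₂(1/4) + (7/16)·log₂(7/16) + (3/32)·log₂(3/32) + (7/32)·log₂(7/32)]
  = 0.5000 + 0.5218 + 0.3202 + 0.4796 = 1.8216 bits

Marginal of Y (column sums):
  P(Y=0) = 3/16 + 1/16 + 0 + 0 = 1/4
  P(Y=1) = 1/16 + 3/8 + 3/32 + 7/32 = 3/4
H(X|Y) = Σ_y P(y)·H(X|Y=y):
  Y=0: P(Y=0) = 1/4, P(X|Y=0) = (3/4, 1/4, 0, 0) → H(X|Y=0) = 0.8113
  Y=1: P(Y=1) = 3/4, P(X|Y=1) = (1/12, 1/2, 1/8, 7/24) → H(X|Y=1) = 1.6922
H(X|Y) = (1/4)·0.8113 + (3/4)·1.6922 = 1.4720 bits

I(X;Y) = H(X) - H(X|Y) = 1.8216 - 1.4720 = 0.3496 bits

Cross-check via I(X;Y) = H(X) + H(Y) - H(X,Y): computing H(Y) from the column sums and H(X,Y) from the 8 cells in the same way gives H(Y) = 0.8113 bits and H(X,Y) = 2.2833 bits, so
I(X;Y) = 1.8216 + 0.8113 - 2.2833 = 0.3496 bits ✓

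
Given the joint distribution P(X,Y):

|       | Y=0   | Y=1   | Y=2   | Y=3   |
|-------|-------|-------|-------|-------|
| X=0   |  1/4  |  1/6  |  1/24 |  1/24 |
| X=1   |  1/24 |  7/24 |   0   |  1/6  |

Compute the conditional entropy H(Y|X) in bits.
1.4532 bits

H(Y|X) = H(X,Y) - H(X)

H(X,Y) = -Σ_{x,y} P(x,y) log₂ P(x,y). Per-cell terms -P(x,y)·log₂P(x,y):
  X=0: 0.500000, 0.430827, 0.191040, 0.191040
  X=1: 0.191040, 0.518469, 0.000000, 0.430827
  (cells with P = 0 contribute 0)
Sum of the 8 terms: H(X,Y) = 2.45324 bits

Marginal of X (row sums):
  P(X=0) = 1/4 + 1/6 + 1/24 + 1/24 = 1/2
  P(X=1) = 1/24 + 7/24 + 0 + 1/6 = 1/2
H(X) = -[(1/2)·log₂(1/2) + (1/2)·log₂(1/2)]
  = 0.500000 + 0.500000 = 1.00000 bits

H(Y|X) = H(X,Y) - H(X) = 2.45324 - 1.00000 = 1.4532 bits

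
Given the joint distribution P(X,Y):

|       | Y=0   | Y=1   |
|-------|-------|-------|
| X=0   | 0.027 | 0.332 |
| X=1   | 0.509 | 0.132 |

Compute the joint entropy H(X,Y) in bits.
1.5503 bits

H(X,Y) = -Σ_{x,y} P(x,y) log₂ P(x,y). Per-cell terms -P(x,y)·log₂P(x,y):
  X=0: 0.1407, 0.5281
  X=1: 0.4959, 0.3856
Sum of the 4 terms: H(X,Y) = 1.5503 bits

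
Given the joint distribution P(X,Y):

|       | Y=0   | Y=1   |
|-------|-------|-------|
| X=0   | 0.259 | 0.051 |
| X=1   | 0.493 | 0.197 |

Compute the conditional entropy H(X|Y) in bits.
0.8804 bits

H(X|Y) = H(X,Y) - H(Y)

H(X,Y) = -Σ_{x,y} P(x,y) log₂ P(x,y). Per-cell terms -P(x,y)·log₂P(x,y):
  X=0: 0.5048, 0.2190
  X=1: 0.5030, 0.4617
Sum of the 4 terms: H(X,Y) = 1.6885 bits

Marginal of Y (column sums):
  P(Y=0) = 0.259 + 0.493 = 0.752
  P(Y=1) = 0.051 + 0.197 = 0.248
H(Y) = -[0.752·log₂(0.752) + 0.248·log₂(0.248)]
  = 0.3092 + 0.4989 = 0.8081 bits

H(X|Y) = H(X,Y) - H(Y) = 1.6885 - 0.8081 = 0.8804 bits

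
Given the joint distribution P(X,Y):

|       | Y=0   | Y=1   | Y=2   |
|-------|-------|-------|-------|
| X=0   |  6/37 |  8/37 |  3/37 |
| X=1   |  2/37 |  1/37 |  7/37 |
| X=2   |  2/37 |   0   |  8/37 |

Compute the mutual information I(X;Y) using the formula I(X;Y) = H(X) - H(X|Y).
0.3225 bits

I(X;Y) = H(X) - H(X|Y)

Marginal of X (row sums):
  P(X=0) = 6/37 + 8/37 + 3/37 = 17/37
  P(X=1) = 2/37 + 1/37 + 7/37 = 10/37
  P(X=2) = 2/37 + 0 + 8/37 = 10/37
H(X) = -[(17/37)·log₂(17/37) + (10/37)·log₂(10/37) + (10/37)·log₂(10/37)]
  = 0.51551 + 0.51014 + 0.51014 = 1.53579 bits

Marginal of Y (column sums):
  P(Y=0) = 6/37 + 2/37 + 2/37 = 10/37
  P(Y=1) = 8/37 + 1/37 + 0 = 9/37
  P(Y=2) = 3/37 + 7/37 + 8/37 = 18/37
H(X|Y) = Σ_y P(y)·H(X|Y=y):
  Y=0: P(Y=0) = 10/37, P(X|Y=0) = (3/5, 1/5, 1/5) → H(X|Y=0) = 1.37095
  Y=1: P(Y=1) = 9/37, P(X|Y=1) = (8/9, 1/9, 0) → H(X|Y=1) = 0.50326
  Y=2: P(Y=2) = 18/37, P(X|Y=2) = (1/6, 7/18, 4/9) → H(X|Y=2) = 1.48068
H(X|Y) = (10/37)·1.37095 + (9/37)·0.50326 + (18/37)·1.48068 = 1.21327 bits

I(X;Y) = H(X) - H(X|Y) = 1.53579 - 1.21327 = 0.3225 bits

Cross-check via I(X;Y) = H(X) + H(Y) - H(X,Y): computing H(Y) from the column sums and H(X,Y) from the 9 cells in the same way gives H(Y) = 1.51196 bits and H(X,Y) = 2.72523 bits, so
I(X;Y) = 1.53579 + 1.51196 - 2.72523 = 0.3225 bits ✓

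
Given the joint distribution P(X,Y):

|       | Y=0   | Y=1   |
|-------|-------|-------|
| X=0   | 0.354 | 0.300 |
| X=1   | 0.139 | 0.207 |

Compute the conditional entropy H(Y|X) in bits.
0.9871 bits

H(Y|X) = H(X,Y) - H(X)

H(X,Y) = -Σ_{x,y} P(x,y) log₂ P(x,y). Per-cell terms -P(x,y)·log₂P(x,y):
  X=0: 0.53036, 0.52109
  X=1: 0.39571, 0.47037
Sum of the 4 terms: H(X,Y) = 1.9175 bits

Marginal of X (row sums):
  P(X=0) = 0.354 + 0.300 = 0.654
  P(X=1) = 0.139 + 0.207 = 0.346
H(X) = -[0.654·log₂(0.654) + 0.346·log₂(0.346)]
  = 0.40066 + 0.52978 = 0.9304 bits

H(Y|X) = H(X,Y) - H(X) = 1.9175 - 0.9304 = 0.9871 bits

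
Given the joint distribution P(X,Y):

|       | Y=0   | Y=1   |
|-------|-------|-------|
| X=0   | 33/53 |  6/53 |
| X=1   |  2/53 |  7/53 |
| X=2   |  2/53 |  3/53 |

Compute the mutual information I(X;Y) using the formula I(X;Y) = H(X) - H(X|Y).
0.2064 bits

I(X;Y) = H(X) - H(X|Y)

Marginal of X (row sums):
  P(X=0) = 33/53 + 6/53 = 39/53
  P(X=1) = 2/53 + 7/53 = 9/53
  P(X=2) = 2/53 + 3/53 = 5/53
H(X) = -[(39/53)·log₂(39/53) + (9/53)·log₂(9/53) + (5/53)·log₂(5/53)]
  = 0.3256 + 0.4344 + 0.3213 = 1.0813 bits

Marginal of Y (column sums):
  P(Y=0) = 33/53 + 2/53 + 2/53 = 37/53
  P(Y=1) = 6/53 + 7/53 + 3/53 = 16/53
H(X|Y) = Σ_y P(y)·H(X|Y=y):
  Y=0: P(Y=0) = 37/53, P(X|Y=0) = (33/37, 2/37, 2/37) → H(X|Y=0) = 0.6023
  Y=1: P(Y=1) = 16/53, P(X|Y=1) = (3/8, 7/16, 3/16) → H(X|Y=1) = 1.5052
H(X|Y) = (37/53)·0.6023 + (16/53)·1.5052 = 0.8749 bits

I(X;Y) = H(X) - H(X|Y) = 1.0813 - 0.8749 = 0.2064 bits

Cross-check via I(X;Y) = H(X) + H(Y) - H(X,Y): computing H(Y) from the column sums and H(X,Y) from the 6 cells in the same way gives H(Y) = 0.8836 bits and H(X,Y) = 1.7585 bits, so
I(X;Y) = 1.0813 + 0.8836 - 1.7585 = 0.2064 bits ✓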